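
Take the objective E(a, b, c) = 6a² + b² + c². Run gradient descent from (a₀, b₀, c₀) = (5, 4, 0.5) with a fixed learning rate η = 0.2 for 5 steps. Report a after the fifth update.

∇E = (12a, 2b, 2c)
(a₁, b₁, c₁) = (5, 4, 0.5) − 0.2·(60, 8, 1) = (-7, 2.4, 0.3)
(a₂, b₂, c₂) = (-7, 2.4, 0.3) − 0.2·(-84, 4.8, 0.6) = (9.8, 1.44, 0.18)
(a₃, b₃, c₃) = (9.8, 1.44, 0.18) − 0.2·(117.6, 2.88, 0.36) = (-13.72, 0.864, 0.108)
(a₄, b₄, c₄) = (-13.72, 0.864, 0.108) − 0.2·(-164.64, 1.728, 0.216) = (19.208, 0.5184, 0.0648)
(a₅, b₅, c₅) = (19.208, 0.5184, 0.0648) − 0.2·(230.496, 1.0368, 0.1296) = (-26.8912, 0.31104, 0.03888)
a = -26.8912

-26.8912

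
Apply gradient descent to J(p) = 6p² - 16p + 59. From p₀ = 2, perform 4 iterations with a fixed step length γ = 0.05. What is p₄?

1.3504

J′(p) = 12p - 16
p₁ = 2 − 0.05·8 = 1.6
p₂ = 1.6 − 0.05·3.2 = 1.44
p₃ = 1.44 − 0.05·1.28 = 1.376
p₄ = 1.376 − 0.05·0.512 = 1.3504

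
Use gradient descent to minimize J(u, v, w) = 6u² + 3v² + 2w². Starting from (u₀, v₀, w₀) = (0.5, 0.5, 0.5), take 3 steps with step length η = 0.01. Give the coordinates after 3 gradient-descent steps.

∇J = (12u, 6v, 4w)
Step 1: at (0.5, 0.5, 0.5), ∇J = (6, 3, 2) → (0.5, 0.5, 0.5) − 0.01·(6, 3, 2) = (0.44, 0.47, 0.48)
Step 2: at (0.44, 0.47, 0.48), ∇J = (5.28, 2.82, 1.92) → (0.44, 0.47, 0.48) − 0.01·(5.28, 2.82, 1.92) = (0.3872, 0.4418, 0.4608)
Step 3: at (0.3872, 0.4418, 0.4608), ∇J = (4.6464, 2.6508, 1.8432) → (0.3872, 0.4418, 0.4608) − 0.01·(4.6464, 2.6508, 1.8432) = (0.340736, 0.415292, 0.442368)

(0.340736, 0.415292, 0.442368)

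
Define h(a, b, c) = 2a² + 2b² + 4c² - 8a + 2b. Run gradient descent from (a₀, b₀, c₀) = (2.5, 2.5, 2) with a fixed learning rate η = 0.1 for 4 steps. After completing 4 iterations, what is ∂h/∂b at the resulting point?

∇h = (4a - 8, 4b + 2, 8c)
(a₁, b₁, c₁) = (2.5, 2.5, 2) − 0.1·(2, 12, 16) = (2.3, 1.3, 0.4)
(a₂, b₂, c₂) = (2.3, 1.3, 0.4) − 0.1·(1.2, 7.2, 3.2) = (2.18, 0.58, 0.08)
(a₃, b₃, c₃) = (2.18, 0.58, 0.08) − 0.1·(0.72, 4.32, 0.64) = (2.108, 0.148, 0.016)
(a₄, b₄, c₄) = (2.108, 0.148, 0.016) − 0.1·(0.432, 2.592, 0.128) = (2.0648, -0.1112, 0.0032)
∂h/∂b at (2.0648, -0.1112, 0.0032) = 1.5552

1.5552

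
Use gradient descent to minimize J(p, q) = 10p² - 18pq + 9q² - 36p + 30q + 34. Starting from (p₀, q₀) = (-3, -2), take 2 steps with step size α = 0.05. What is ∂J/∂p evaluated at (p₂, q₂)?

∇J = (20p - 18q - 36, -18p + 18q + 30)
(p₁, q₁) = (-3, -2) − 0.05·(-60, 48) = (0, -4.4)
(p₂, q₂) = (0, -4.4) − 0.05·(43.2, -49.2) = (-2.16, -1.94)
∂J/∂p at (-2.16, -1.94) = -44.28

-44.28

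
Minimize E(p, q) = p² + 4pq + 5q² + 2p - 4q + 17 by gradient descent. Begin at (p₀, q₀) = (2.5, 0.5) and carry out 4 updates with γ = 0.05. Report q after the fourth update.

∇E = (2p + 4q + 2, 4p + 10q - 4)
Step 1: at (2.5, 0.5), ∇E = (9, 11) → (2.5, 0.5) − 0.05·(9, 11) = (2.05, -0.05)
Step 2: at (2.05, -0.05), ∇E = (5.9, 3.7) → (2.05, -0.05) − 0.05·(5.9, 3.7) = (1.755, -0.235)
Step 3: at (1.755, -0.235), ∇E = (4.57, 0.67) → (1.755, -0.235) − 0.05·(4.57, 0.67) = (1.5265, -0.2685)
Step 4: at (1.5265, -0.2685), ∇E = (3.979, -0.579) → (1.5265, -0.2685) − 0.05·(3.979, -0.579) = (1.32755, -0.23955)
q = -0.23955

-0.23955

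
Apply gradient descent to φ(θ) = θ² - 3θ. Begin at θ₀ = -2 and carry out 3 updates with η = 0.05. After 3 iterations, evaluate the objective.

4.26015225

φ′(θ) = 2θ - 3
θ₁ = -2 − 0.05·(-7) = -1.65
θ₂ = -1.65 − 0.05·(-6.3) = -1.335
θ₃ = -1.335 − 0.05·(-5.67) = -1.0515
φ(-1.0515) = 4.26015225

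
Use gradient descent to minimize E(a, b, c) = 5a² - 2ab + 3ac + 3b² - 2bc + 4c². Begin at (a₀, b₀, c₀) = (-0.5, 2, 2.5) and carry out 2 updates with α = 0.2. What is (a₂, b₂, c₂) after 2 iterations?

(0.6, -0.32, 0.52)

∇E = (10a - 2b + 3c, -2a + 6b - 2c, 3a - 2b + 8c)
(a₁, b₁, c₁) = (-0.5, 2, 2.5) − 0.2·(-1.5, 8, 14.5) = (-0.2, 0.4, -0.4)
(a₂, b₂, c₂) = (-0.2, 0.4, -0.4) − 0.2·(-4, 3.6, -4.6) = (0.6, -0.32, 0.52)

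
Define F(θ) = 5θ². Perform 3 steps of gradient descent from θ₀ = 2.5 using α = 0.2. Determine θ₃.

F′(θ) = 10θ
Step 1: F′(2.5) = 25; θ₁ = 2.5 − 0.2·25 = -2.5
Step 2: F′(-2.5) = -25; θ₂ = -2.5 − 0.2·(-25) = 2.5
Step 3: F′(2.5) = 25; θ₃ = 2.5 − 0.2·25 = -2.5

-2.5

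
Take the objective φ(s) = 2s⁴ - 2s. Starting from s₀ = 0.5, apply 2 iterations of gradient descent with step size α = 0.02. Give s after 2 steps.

0.53750272

φ′(s) = 8s³ - 2
s₁ = 0.5 − 0.02·(-1) = 0.52
s₂ = 0.52 − 0.02·(-0.875136) = 0.53750272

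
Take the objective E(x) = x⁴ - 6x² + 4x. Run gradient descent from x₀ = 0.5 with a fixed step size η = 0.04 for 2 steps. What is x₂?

E′(x) = 4x³ - 12x + 4
x₁ = 0.5 − 0.04·(-1.5) = 0.56
x₂ = 0.56 − 0.04·(-2.017536) = 0.64070144

0.64070144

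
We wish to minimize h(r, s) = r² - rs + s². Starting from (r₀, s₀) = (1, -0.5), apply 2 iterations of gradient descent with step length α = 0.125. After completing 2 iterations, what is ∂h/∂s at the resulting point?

∇h = (2r - s, -r + 2s)
Step 1: at (1, -0.5), ∇h = (2.5, -2) → (1, -0.5) − 0.125·(2.5, -2) = (0.6875, -0.25)
Step 2: at (0.6875, -0.25), ∇h = (1.625, -1.1875) → (0.6875, -0.25) − 0.125·(1.625, -1.1875) = (0.484375, -0.1015625)
∂h/∂s at (0.484375, -0.1015625) = -0.6875

-0.6875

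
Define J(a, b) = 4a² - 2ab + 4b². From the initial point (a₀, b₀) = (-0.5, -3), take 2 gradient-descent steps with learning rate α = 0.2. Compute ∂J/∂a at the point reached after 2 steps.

∇J = (8a - 2b, -2a + 8b)
(a₁, b₁) = (-0.5, -3) − 0.2·(2, -23) = (-0.9, 1.6)
(a₂, b₂) = (-0.9, 1.6) − 0.2·(-10.4, 14.6) = (1.18, -1.32)
∂J/∂a at (1.18, -1.32) = 12.08

12.08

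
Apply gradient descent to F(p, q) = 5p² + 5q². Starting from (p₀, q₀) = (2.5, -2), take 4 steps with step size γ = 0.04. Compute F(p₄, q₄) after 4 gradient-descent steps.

0.8608032

∇F = (10p, 10q)
(p₁, q₁) = (2.5, -2) − 0.04·(25, -20) = (1.5, -1.2)
(p₂, q₂) = (1.5, -1.2) − 0.04·(15, -12) = (0.9, -0.72)
(p₃, q₃) = (0.9, -0.72) − 0.04·(9, -7.2) = (0.54, -0.432)
(p₄, q₄) = (0.54, -0.432) − 0.04·(5.4, -4.32) = (0.324, -0.2592)
F(0.324, -0.2592) = 0.8608032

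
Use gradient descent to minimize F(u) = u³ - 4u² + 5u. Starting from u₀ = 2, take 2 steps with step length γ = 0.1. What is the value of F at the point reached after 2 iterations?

1.885807253

F′(u) = 3u² - 8u + 5
u₁ = 2 − 0.1·1 = 1.9
u₂ = 1.9 − 0.1·0.63 = 1.837
F(1.837) = 1.885807253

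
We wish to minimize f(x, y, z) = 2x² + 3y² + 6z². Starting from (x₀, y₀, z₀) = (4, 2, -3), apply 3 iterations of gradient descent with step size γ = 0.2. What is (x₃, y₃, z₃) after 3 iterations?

∇f = (4x, 6y, 12z)
Step 1: at (4, 2, -3), ∇f = (16, 12, -36) → (4, 2, -3) − 0.2·(16, 12, -36) = (0.8, -0.4, 4.2)
Step 2: at (0.8, -0.4, 4.2), ∇f = (3.2, -2.4, 50.4) → (0.8, -0.4, 4.2) − 0.2·(3.2, -2.4, 50.4) = (0.16, 0.08, -5.88)
Step 3: at (0.16, 0.08, -5.88), ∇f = (0.64, 0.48, -70.56) → (0.16, 0.08, -5.88) − 0.2·(0.64, 0.48, -70.56) = (0.032, -0.016, 8.232)

(0.032, -0.016, 8.232)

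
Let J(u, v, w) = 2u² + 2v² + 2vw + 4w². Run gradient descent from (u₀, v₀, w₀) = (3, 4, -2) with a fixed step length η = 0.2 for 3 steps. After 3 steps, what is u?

∇J = (4u, 4v + 2w, 2v + 8w)
Step 1: at (3, 4, -2), ∇J = (12, 12, -8) → (3, 4, -2) − 0.2·(12, 12, -8) = (0.6, 1.6, -0.4)
Step 2: at (0.6, 1.6, -0.4), ∇J = (2.4, 5.6, 0) → (0.6, 1.6, -0.4) − 0.2·(2.4, 5.6, 0) = (0.12, 0.48, -0.4)
Step 3: at (0.12, 0.48, -0.4), ∇J = (0.48, 1.12, -2.24) → (0.12, 0.48, -0.4) − 0.2·(0.48, 1.12, -2.24) = (0.024, 0.256, 0.048)
u = 0.024

0.024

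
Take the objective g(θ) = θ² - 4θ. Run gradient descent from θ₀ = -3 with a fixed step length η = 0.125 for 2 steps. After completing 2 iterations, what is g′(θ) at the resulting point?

-5.625

g′(θ) = 2θ - 4
Step 1: g′(-3) = -10; θ₁ = -3 − 0.125·(-10) = -1.75
Step 2: g′(-1.75) = -7.5; θ₂ = -1.75 − 0.125·(-7.5) = -0.8125
g′(θ) at (-0.8125) = -5.625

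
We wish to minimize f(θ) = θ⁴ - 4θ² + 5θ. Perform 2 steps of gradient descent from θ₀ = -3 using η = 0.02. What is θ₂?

f′(θ) = 4θ³ - 8θ + 5
Step 1: f′(-3) = -79; θ₁ = -3 − 0.02·(-79) = -1.42
Step 2: f′(-1.42) = 4.906848; θ₂ = -1.42 − 0.02·4.906848 = -1.51813696

-1.51813696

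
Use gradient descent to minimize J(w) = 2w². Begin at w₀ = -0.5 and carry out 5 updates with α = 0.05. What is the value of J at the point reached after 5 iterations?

0.0536870912

J′(w) = 4w
w₁ = -0.5 − 0.05·(-2) = -0.4
w₂ = -0.4 − 0.05·(-1.6) = -0.32
w₃ = -0.32 − 0.05·(-1.28) = -0.256
w₄ = -0.256 − 0.05·(-1.024) = -0.2048
w₅ = -0.2048 − 0.05·(-0.8192) = -0.16384
J(-0.16384) = 0.0536870912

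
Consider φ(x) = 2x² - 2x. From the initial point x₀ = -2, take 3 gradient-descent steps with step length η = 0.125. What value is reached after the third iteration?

0.1875

φ′(x) = 4x - 2
x₁ = -2 − 0.125·(-10) = -0.75
x₂ = -0.75 − 0.125·(-5) = -0.125
x₃ = -0.125 − 0.125·(-2.5) = 0.1875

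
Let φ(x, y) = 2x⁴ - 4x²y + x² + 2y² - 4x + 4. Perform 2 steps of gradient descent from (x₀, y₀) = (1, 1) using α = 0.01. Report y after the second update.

∇φ = (8x³ - 8xy + 2x - 4, -4x² + 4y)
(x₁, y₁) = (1, 1) − 0.01·(-2, 0) = (1.02, 1)
(x₂, y₂) = (1.02, 1) − 0.01·(-1.630336, -0.1616) = (1.03630336, 1.001616)
y = 1.001616

1.001616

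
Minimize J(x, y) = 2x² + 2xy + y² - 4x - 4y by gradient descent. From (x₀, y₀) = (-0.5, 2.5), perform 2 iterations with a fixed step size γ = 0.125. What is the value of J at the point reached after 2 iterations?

-3.8779296875

∇J = (4x + 2y - 4, 2x + 2y - 4)
Step 1: at (-0.5, 2.5), ∇J = (-1, 0) → (-0.5, 2.5) − 0.125·(-1, 0) = (-0.375, 2.5)
Step 2: at (-0.375, 2.5), ∇J = (-0.5, 0.25) → (-0.375, 2.5) − 0.125·(-0.5, 0.25) = (-0.3125, 2.46875)
J(-0.3125, 2.46875) = -3.8779296875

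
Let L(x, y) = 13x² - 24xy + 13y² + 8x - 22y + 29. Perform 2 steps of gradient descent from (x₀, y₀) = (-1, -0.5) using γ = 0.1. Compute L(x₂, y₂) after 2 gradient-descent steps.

46.7968

∇L = (26x - 24y + 8, -24x + 26y - 22)
(x₁, y₁) = (-1, -0.5) − 0.1·(-6, -11) = (-0.4, 0.6)
(x₂, y₂) = (-0.4, 0.6) − 0.1·(-16.8, 3.2) = (1.28, 0.28)
L(1.28, 0.28) = 46.7968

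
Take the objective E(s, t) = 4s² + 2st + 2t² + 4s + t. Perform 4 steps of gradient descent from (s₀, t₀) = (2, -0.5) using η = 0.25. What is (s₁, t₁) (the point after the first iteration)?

(-2.75, -1.25)

∇E = (8s + 2t + 4, 2s + 4t + 1)
Step 1: at (2, -0.5), ∇E = (19, 3) → (2, -0.5) − 0.25·(19, 3) = (-2.75, -1.25)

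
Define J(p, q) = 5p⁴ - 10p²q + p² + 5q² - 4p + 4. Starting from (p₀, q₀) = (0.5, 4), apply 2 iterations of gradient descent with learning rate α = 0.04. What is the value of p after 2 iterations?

-1.2721024

∇J = (20p³ - 20pq + 2p - 4, -10p² + 10q)
Step 1: at (0.5, 4), ∇J = (-40.5, 37.5) → (0.5, 4) − 0.04·(-40.5, 37.5) = (2.12, 2.5)
Step 2: at (2.12, 2.5), ∇J = (84.80256, -19.944) → (2.12, 2.5) − 0.04·(84.80256, -19.944) = (-1.2721024, 3.29776)
p = -1.2721024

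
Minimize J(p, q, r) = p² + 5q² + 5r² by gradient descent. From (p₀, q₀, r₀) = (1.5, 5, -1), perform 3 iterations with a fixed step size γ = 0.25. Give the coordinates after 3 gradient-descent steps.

∇J = (2p, 10q, 10r)
(p₁, q₁, r₁) = (1.5, 5, -1) − 0.25·(3, 50, -10) = (0.75, -7.5, 1.5)
(p₂, q₂, r₂) = (0.75, -7.5, 1.5) − 0.25·(1.5, -75, 15) = (0.375, 11.25, -2.25)
(p₃, q₃, r₃) = (0.375, 11.25, -2.25) − 0.25·(0.75, 112.5, -22.5) = (0.1875, -16.875, 3.375)

(0.1875, -16.875, 3.375)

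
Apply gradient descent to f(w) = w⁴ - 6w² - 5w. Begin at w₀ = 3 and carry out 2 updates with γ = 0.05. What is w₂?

f′(w) = 4w³ - 12w - 5
w₁ = 3 − 0.05·67 = -0.35
w₂ = -0.35 − 0.05·(-0.9715) = -0.301425

-0.301425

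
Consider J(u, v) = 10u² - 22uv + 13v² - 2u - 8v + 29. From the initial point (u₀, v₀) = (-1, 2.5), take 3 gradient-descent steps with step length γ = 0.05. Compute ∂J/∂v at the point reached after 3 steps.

∇J = (20u - 22v - 2, -22u + 26v - 8)
(u₁, v₁) = (-1, 2.5) − 0.05·(-77, 79) = (2.85, -1.45)
(u₂, v₂) = (2.85, -1.45) − 0.05·(86.9, -108.4) = (-1.495, 3.97)
(u₃, v₃) = (-1.495, 3.97) − 0.05·(-119.24, 128.11) = (4.467, -2.4355)
∂J/∂v at (4.467, -2.4355) = -169.597

-169.597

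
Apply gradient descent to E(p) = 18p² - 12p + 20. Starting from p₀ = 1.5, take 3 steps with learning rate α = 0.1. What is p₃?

E′(p) = 36p - 12
p₁ = 1.5 − 0.1·42 = -2.7
p₂ = -2.7 − 0.1·(-109.2) = 8.22
p₃ = 8.22 − 0.1·283.92 = -20.172

-20.172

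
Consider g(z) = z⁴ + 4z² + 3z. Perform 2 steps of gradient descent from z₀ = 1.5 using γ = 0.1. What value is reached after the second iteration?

g′(z) = 4z³ + 8z + 3
Step 1: g′(1.5) = 28.5; z₁ = 1.5 − 0.1·28.5 = -1.35
Step 2: g′(-1.35) = -17.6415; z₂ = -1.35 − 0.1·(-17.6415) = 0.41415

0.41415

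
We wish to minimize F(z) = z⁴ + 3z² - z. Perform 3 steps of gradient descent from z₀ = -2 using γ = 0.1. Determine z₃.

F′(z) = 4z³ + 6z - 1
Step 1: F′(-2) = -45; z₁ = -2 − 0.1·(-45) = 2.5
Step 2: F′(2.5) = 76.5; z₂ = 2.5 − 0.1·76.5 = -5.15
Step 3: F′(-5.15) = -578.2635; z₃ = -5.15 − 0.1·(-578.2635) = 52.67635

52.67635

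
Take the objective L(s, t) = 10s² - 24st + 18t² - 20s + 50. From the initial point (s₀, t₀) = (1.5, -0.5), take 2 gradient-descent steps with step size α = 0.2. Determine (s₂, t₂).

∇L = (20s - 24t - 20, -24s + 36t)
Step 1: at (1.5, -0.5), ∇L = (22, -54) → (1.5, -0.5) − 0.2·(22, -54) = (-2.9, 10.3)
Step 2: at (-2.9, 10.3), ∇L = (-325.2, 440.4) → (-2.9, 10.3) − 0.2·(-325.2, 440.4) = (62.14, -77.78)

(62.14, -77.78)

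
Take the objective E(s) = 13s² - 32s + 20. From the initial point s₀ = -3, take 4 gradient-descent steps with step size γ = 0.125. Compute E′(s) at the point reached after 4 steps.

-2819.1796875

E′(s) = 26s - 32
Step 1: E′(-3) = -110; s₁ = -3 − 0.125·(-110) = 10.75
Step 2: E′(10.75) = 247.5; s₂ = 10.75 − 0.125·247.5 = -20.1875
Step 3: E′(-20.1875) = -556.875; s₃ = -20.1875 − 0.125·(-556.875) = 49.421875
Step 4: E′(49.421875) = 1252.96875; s₄ = 49.421875 − 0.125·1252.96875 = -107.19921875
E′(s) at (-107.19921875) = -2819.1796875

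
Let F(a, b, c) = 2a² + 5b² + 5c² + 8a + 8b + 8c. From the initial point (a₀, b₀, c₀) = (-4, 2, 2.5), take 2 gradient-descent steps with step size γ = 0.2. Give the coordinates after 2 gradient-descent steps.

(-2.08, 2, 2.5)

∇F = (4a + 8, 10b + 8, 10c + 8)
Step 1: at (-4, 2, 2.5), ∇F = (-8, 28, 33) → (-4, 2, 2.5) − 0.2·(-8, 28, 33) = (-2.4, -3.6, -4.1)
Step 2: at (-2.4, -3.6, -4.1), ∇F = (-1.6, -28, -33) → (-2.4, -3.6, -4.1) − 0.2·(-1.6, -28, -33) = (-2.08, 2, 2.5)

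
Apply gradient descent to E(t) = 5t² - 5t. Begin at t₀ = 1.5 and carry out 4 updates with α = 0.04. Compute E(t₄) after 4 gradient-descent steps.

E′(t) = 10t - 5
t₁ = 1.5 − 0.04·10 = 1.1
t₂ = 1.1 − 0.04·6 = 0.86
t₃ = 0.86 − 0.04·3.6 = 0.716
t₄ = 0.716 − 0.04·2.16 = 0.6296
E(0.6296) = -1.1660192

-1.1660192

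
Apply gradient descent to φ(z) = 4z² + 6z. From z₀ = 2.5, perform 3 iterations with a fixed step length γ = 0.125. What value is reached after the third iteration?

φ′(z) = 8z + 6
z₁ = 2.5 − 0.125·26 = -0.75
z₂ = -0.75 − 0.125·0 = -0.75
z₃ = -0.75 − 0.125·0 = -0.75

-0.75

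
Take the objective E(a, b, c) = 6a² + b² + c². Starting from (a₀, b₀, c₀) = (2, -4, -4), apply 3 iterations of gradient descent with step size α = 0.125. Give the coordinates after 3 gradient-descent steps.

∇E = (12a, 2b, 2c)
(a₁, b₁, c₁) = (2, -4, -4) − 0.125·(24, -8, -8) = (-1, -3, -3)
(a₂, b₂, c₂) = (-1, -3, -3) − 0.125·(-12, -6, -6) = (0.5, -2.25, -2.25)
(a₃, b₃, c₃) = (0.5, -2.25, -2.25) − 0.125·(6, -4.5, -4.5) = (-0.25, -1.6875, -1.6875)

(-0.25, -1.6875, -1.6875)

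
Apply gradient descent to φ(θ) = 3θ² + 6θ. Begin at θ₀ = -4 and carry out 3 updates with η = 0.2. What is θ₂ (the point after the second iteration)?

φ′(θ) = 6θ + 6
Step 1: φ′(-4) = -18; θ₁ = -4 − 0.2·(-18) = -0.4
Step 2: φ′(-0.4) = 3.6; θ₂ = -0.4 − 0.2·3.6 = -1.12

-1.12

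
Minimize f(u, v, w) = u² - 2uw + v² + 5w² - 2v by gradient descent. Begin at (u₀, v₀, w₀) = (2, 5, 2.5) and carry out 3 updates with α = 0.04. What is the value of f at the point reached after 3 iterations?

12.81242925568

∇f = (2u - 2w, 2v - 2, -2u + 10w)
(u₁, v₁, w₁) = (2, 5, 2.5) − 0.04·(-1, 8, 21) = (2.04, 4.68, 1.66)
(u₂, v₂, w₂) = (2.04, 4.68, 1.66) − 0.04·(0.76, 7.36, 12.52) = (2.0096, 4.3856, 1.1592)
(u₃, v₃, w₃) = (2.0096, 4.3856, 1.1592) − 0.04·(1.7008, 6.7712, 7.5728) = (1.941568, 4.114752, 0.856288)
f(1.941568, 4.114752, 0.856288) = 12.81242925568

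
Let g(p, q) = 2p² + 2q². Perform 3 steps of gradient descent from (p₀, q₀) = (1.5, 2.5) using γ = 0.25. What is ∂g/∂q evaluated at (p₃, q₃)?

∇g = (4p, 4q)
Step 1: at (1.5, 2.5), ∇g = (6, 10) → (1.5, 2.5) − 0.25·(6, 10) = (0, 0)
Step 2: at (0, 0), ∇g = (0, 0) → (0, 0) − 0.25·(0, 0) = (0, 0)
Step 3: at (0, 0), ∇g = (0, 0) → (0, 0) − 0.25·(0, 0) = (0, 0)
∂g/∂q at (0, 0) = 0

0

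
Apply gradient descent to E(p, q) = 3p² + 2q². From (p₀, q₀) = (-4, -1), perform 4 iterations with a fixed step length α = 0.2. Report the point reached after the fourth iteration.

∇E = (6p, 4q)
(p₁, q₁) = (-4, -1) − 0.2·(-24, -4) = (0.8, -0.2)
(p₂, q₂) = (0.8, -0.2) − 0.2·(4.8, -0.8) = (-0.16, -0.04)
(p₃, q₃) = (-0.16, -0.04) − 0.2·(-0.96, -0.16) = (0.032, -0.008)
(p₄, q₄) = (0.032, -0.008) − 0.2·(0.192, -0.032) = (-0.0064, -0.0016)

(-0.0064, -0.0016)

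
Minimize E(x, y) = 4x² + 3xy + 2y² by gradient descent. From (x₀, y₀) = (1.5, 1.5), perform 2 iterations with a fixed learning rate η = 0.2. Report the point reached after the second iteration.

∇E = (8x + 3y, 3x + 4y)
(x₁, y₁) = (1.5, 1.5) − 0.2·(16.5, 10.5) = (-1.8, -0.6)
(x₂, y₂) = (-1.8, -0.6) − 0.2·(-16.2, -7.8) = (1.44, 0.96)

(1.44, 0.96)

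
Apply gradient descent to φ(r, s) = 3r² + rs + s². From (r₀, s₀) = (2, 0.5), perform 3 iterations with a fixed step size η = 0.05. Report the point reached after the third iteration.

∇φ = (6r + s, r + 2s)
Step 1: at (2, 0.5), ∇φ = (12.5, 3) → (2, 0.5) − 0.05·(12.5, 3) = (1.375, 0.35)
Step 2: at (1.375, 0.35), ∇φ = (8.6, 2.075) → (1.375, 0.35) − 0.05·(8.6, 2.075) = (0.945, 0.24625)
Step 3: at (0.945, 0.24625), ∇φ = (5.91625, 1.4375) → (0.945, 0.24625) − 0.05·(5.91625, 1.4375) = (0.6491875, 0.174375)

(0.6491875, 0.174375)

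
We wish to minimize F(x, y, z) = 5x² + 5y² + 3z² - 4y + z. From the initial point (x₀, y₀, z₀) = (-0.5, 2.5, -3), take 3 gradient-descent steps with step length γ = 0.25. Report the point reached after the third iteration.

∇F = (10x, 10y - 4, 6z + 1)
Step 1: at (-0.5, 2.5, -3), ∇F = (-5, 21, -17) → (-0.5, 2.5, -3) − 0.25·(-5, 21, -17) = (0.75, -2.75, 1.25)
Step 2: at (0.75, -2.75, 1.25), ∇F = (7.5, -31.5, 8.5) → (0.75, -2.75, 1.25) − 0.25·(7.5, -31.5, 8.5) = (-1.125, 5.125, -0.875)
Step 3: at (-1.125, 5.125, -0.875), ∇F = (-11.25, 47.25, -4.25) → (-1.125, 5.125, -0.875) − 0.25·(-11.25, 47.25, -4.25) = (1.6875, -6.6875, 0.1875)

(1.6875, -6.6875, 0.1875)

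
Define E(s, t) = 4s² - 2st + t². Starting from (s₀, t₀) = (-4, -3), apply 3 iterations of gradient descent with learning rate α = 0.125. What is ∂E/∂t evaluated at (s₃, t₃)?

-3.03125

∇E = (8s - 2t, -2s + 2t)
(s₁, t₁) = (-4, -3) − 0.125·(-26, 2) = (-0.75, -3.25)
(s₂, t₂) = (-0.75, -3.25) − 0.125·(0.5, -5) = (-0.8125, -2.625)
(s₃, t₃) = (-0.8125, -2.625) − 0.125·(-1.25, -3.625) = (-0.65625, -2.171875)
∂E/∂t at (-0.65625, -2.171875) = -3.03125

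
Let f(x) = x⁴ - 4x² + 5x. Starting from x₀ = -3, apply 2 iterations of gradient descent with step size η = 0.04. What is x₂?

f′(x) = 4x³ - 8x + 5
x₁ = -3 − 0.04·(-79) = 0.16
x₂ = 0.16 − 0.04·3.736384 = 0.01054464

0.01054464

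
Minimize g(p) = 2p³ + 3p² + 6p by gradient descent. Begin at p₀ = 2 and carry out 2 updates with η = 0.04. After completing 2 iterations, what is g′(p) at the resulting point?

g′(p) = 6p² + 6p + 6
Step 1: g′(2) = 42; p₁ = 2 − 0.04·42 = 0.32
Step 2: g′(0.32) = 8.5344; p₂ = 0.32 − 0.04·8.5344 = -0.021376
g′(p) at (-0.021376) = 5.874485600256

5.874485600256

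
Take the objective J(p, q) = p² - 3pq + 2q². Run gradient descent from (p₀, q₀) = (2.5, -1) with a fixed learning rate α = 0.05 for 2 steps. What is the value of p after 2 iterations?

1.82625

∇J = (2p - 3q, -3p + 4q)
(p₁, q₁) = (2.5, -1) − 0.05·(8, -11.5) = (2.1, -0.425)
(p₂, q₂) = (2.1, -0.425) − 0.05·(5.475, -8) = (1.82625, -0.025)
p = 1.82625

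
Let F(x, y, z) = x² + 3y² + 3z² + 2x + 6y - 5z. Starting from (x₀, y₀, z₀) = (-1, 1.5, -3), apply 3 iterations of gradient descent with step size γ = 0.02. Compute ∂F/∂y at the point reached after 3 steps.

10.22208

∇F = (2x + 2, 6y + 6, 6z - 5)
(x₁, y₁, z₁) = (-1, 1.5, -3) − 0.02·(0, 15, -23) = (-1, 1.2, -2.54)
(x₂, y₂, z₂) = (-1, 1.2, -2.54) − 0.02·(0, 13.2, -20.24) = (-1, 0.936, -2.1352)
(x₃, y₃, z₃) = (-1, 0.936, -2.1352) − 0.02·(0, 11.616, -17.8112) = (-1, 0.70368, -1.778976)
∂F/∂y at (-1, 0.70368, -1.778976) = 10.22208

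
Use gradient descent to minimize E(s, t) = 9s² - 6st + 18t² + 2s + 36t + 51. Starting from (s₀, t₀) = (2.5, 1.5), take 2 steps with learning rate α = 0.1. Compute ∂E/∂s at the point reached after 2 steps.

-115

∇E = (18s - 6t + 2, -6s + 36t + 36)
(s₁, t₁) = (2.5, 1.5) − 0.1·(38, 75) = (-1.3, -6)
(s₂, t₂) = (-1.3, -6) − 0.1·(14.6, -172.2) = (-2.76, 11.22)
∂E/∂s at (-2.76, 11.22) = -115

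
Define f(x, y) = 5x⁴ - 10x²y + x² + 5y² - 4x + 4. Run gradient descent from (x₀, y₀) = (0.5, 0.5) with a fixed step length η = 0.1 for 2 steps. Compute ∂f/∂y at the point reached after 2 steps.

∇f = (20x³ - 20xy + 2x - 4, -10x² + 10y)
Step 1: at (0.5, 0.5), ∇f = (-5.5, 2.5) → (0.5, 0.5) − 0.1·(-5.5, 2.5) = (1.05, 0.25)
Step 2: at (1.05, 0.25), ∇f = (16.0025, -8.525) → (1.05, 0.25) − 0.1·(16.0025, -8.525) = (-0.55025, 1.1025)
∂f/∂y at (-0.55025, 1.1025) = 7.997249375

7.997249375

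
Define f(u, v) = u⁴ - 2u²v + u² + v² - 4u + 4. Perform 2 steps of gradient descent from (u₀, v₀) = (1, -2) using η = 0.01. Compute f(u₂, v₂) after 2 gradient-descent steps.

7.950858904241

∇f = (4u³ - 4uv + 2u - 4, -2u² + 2v)
(u₁, v₁) = (1, -2) − 0.01·(10, -6) = (0.9, -1.94)
(u₂, v₂) = (0.9, -1.94) − 0.01·(7.7, -5.5) = (0.823, -1.885)
f(0.823, -1.885) = 7.950858904241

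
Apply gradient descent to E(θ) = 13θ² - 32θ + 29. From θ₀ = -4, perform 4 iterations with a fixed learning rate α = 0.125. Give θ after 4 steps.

-132.828125

E′(θ) = 26θ - 32
θ₁ = -4 − 0.125·(-136) = 13
θ₂ = 13 − 0.125·306 = -25.25
θ₃ = -25.25 − 0.125·(-688.5) = 60.8125
θ₄ = 60.8125 − 0.125·1549.125 = -132.828125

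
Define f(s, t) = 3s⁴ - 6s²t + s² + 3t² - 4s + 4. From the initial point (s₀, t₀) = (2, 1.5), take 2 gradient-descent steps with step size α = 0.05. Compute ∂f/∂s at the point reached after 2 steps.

-10.8585

∇f = (12s³ - 12st + 2s - 4, -6s² + 6t)
(s₁, t₁) = (2, 1.5) − 0.05·(60, -15) = (-1, 2.25)
(s₂, t₂) = (-1, 2.25) − 0.05·(9, 7.5) = (-1.45, 1.875)
∂f/∂s at (-1.45, 1.875) = -10.8585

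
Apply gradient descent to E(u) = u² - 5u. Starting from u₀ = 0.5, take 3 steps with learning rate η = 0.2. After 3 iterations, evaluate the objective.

-6.063376

E′(u) = 2u - 5
Step 1: E′(0.5) = -4; u₁ = 0.5 − 0.2·(-4) = 1.3
Step 2: E′(1.3) = -2.4; u₂ = 1.3 − 0.2·(-2.4) = 1.78
Step 3: E′(1.78) = -1.44; u₃ = 1.78 − 0.2·(-1.44) = 2.068
E(2.068) = -6.063376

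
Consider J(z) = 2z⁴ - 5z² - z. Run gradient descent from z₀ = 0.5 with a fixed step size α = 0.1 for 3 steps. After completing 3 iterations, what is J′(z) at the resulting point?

J′(z) = 8z³ - 10z - 1
z₁ = 0.5 − 0.1·(-5) = 1
z₂ = 1 − 0.1·(-3) = 1.3
z₃ = 1.3 − 0.1·3.576 = 0.9424
J′(z) at (0.9424) = -3.728302583808

-3.728302583808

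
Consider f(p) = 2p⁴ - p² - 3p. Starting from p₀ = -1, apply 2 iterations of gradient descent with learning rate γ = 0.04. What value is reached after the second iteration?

f′(p) = 8p³ - 2p - 3
Step 1: f′(-1) = -9; p₁ = -1 − 0.04·(-9) = -0.64
Step 2: f′(-0.64) = -3.817152; p₂ = -0.64 − 0.04·(-3.817152) = -0.48731392

-0.48731392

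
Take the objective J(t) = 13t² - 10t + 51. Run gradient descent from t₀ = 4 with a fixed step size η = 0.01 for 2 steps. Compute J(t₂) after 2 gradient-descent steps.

J′(t) = 26t - 10
Step 1: J′(4) = 94; t₁ = 4 − 0.01·94 = 3.06
Step 2: J′(3.06) = 69.56; t₂ = 3.06 − 0.01·69.56 = 2.3644
J(2.3644) = 100.03103568

100.03103568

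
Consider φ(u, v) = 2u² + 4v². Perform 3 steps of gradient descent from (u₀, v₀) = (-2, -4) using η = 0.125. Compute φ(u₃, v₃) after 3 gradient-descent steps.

0.125

∇φ = (4u, 8v)
(u₁, v₁) = (-2, -4) − 0.125·(-8, -32) = (-1, 0)
(u₂, v₂) = (-1, 0) − 0.125·(-4, 0) = (-0.5, 0)
(u₃, v₃) = (-0.5, 0) − 0.125·(-2, 0) = (-0.25, 0)
φ(-0.25, 0) = 0.125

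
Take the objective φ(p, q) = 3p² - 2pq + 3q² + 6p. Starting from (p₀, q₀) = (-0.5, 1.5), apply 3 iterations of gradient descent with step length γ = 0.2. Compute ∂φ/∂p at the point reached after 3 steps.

∇φ = (6p - 2q + 6, -2p + 6q)
Step 1: at (-0.5, 1.5), ∇φ = (0, 10) → (-0.5, 1.5) − 0.2·(0, 10) = (-0.5, -0.5)
Step 2: at (-0.5, -0.5), ∇φ = (4, -2) → (-0.5, -0.5) − 0.2·(4, -2) = (-1.3, -0.1)
Step 3: at (-1.3, -0.1), ∇φ = (-1.6, 2) → (-1.3, -0.1) − 0.2·(-1.6, 2) = (-0.98, -0.5)
∂φ/∂p at (-0.98, -0.5) = 1.12

1.12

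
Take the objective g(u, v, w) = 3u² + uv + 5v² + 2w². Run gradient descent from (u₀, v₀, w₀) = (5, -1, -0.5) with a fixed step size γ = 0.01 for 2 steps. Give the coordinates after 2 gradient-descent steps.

∇g = (6u + v, u + 10v, 4w)
(u₁, v₁, w₁) = (5, -1, -0.5) − 0.01·(29, -5, -2) = (4.71, -0.95, -0.48)
(u₂, v₂, w₂) = (4.71, -0.95, -0.48) − 0.01·(27.31, -4.79, -1.92) = (4.4369, -0.9021, -0.4608)

(4.4369, -0.9021, -0.4608)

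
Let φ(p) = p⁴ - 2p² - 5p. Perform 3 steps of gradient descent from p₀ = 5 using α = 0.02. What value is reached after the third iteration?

1.53685784

φ′(p) = 4p³ - 4p - 5
Step 1: φ′(5) = 475; p₁ = 5 − 0.02·475 = -4.5
Step 2: φ′(-4.5) = -351.5; p₂ = -4.5 − 0.02·(-351.5) = 2.53
Step 3: φ′(2.53) = 49.657108; p₃ = 2.53 − 0.02·49.657108 = 1.53685784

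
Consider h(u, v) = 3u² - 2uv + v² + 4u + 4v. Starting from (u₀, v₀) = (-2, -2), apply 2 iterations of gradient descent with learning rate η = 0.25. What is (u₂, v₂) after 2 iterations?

∇h = (6u - 2v + 4, -2u + 2v + 4)
Step 1: at (-2, -2), ∇h = (-4, 4) → (-2, -2) − 0.25·(-4, 4) = (-1, -3)
Step 2: at (-1, -3), ∇h = (4, 0) → (-1, -3) − 0.25·(4, 0) = (-2, -3)

(-2, -3)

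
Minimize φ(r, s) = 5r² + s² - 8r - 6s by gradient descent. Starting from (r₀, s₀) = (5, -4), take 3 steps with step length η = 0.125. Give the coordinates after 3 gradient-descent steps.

∇φ = (10r - 8, 2s - 6)
Step 1: at (5, -4), ∇φ = (42, -14) → (5, -4) − 0.125·(42, -14) = (-0.25, -2.25)
Step 2: at (-0.25, -2.25), ∇φ = (-10.5, -10.5) → (-0.25, -2.25) − 0.125·(-10.5, -10.5) = (1.0625, -0.9375)
Step 3: at (1.0625, -0.9375), ∇φ = (2.625, -7.875) → (1.0625, -0.9375) − 0.125·(2.625, -7.875) = (0.734375, 0.046875)

(0.734375, 0.046875)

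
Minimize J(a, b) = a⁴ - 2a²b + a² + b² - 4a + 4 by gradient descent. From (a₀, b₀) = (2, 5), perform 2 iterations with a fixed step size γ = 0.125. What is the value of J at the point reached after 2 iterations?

∇J = (4a³ - 4ab + 2a - 4, -2a² + 2b)
(a₁, b₁) = (2, 5) − 0.125·(-8, 2) = (3, 4.75)
(a₂, b₂) = (3, 4.75) − 0.125·(53, -8.5) = (-3.625, 5.8125)
J(-3.625, 5.8125) = 85.342041015625

85.342041015625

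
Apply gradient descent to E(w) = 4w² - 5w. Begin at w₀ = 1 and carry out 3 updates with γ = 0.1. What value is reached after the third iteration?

E′(w) = 8w - 5
w₁ = 1 − 0.1·3 = 0.7
w₂ = 0.7 − 0.1·0.6 = 0.64
w₃ = 0.64 − 0.1·0.12 = 0.628

0.628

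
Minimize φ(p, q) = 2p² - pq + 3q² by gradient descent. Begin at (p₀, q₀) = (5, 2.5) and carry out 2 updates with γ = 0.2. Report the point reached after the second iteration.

(0.4, 0.2)

∇φ = (4p - q, -p + 6q)
Step 1: at (5, 2.5), ∇φ = (17.5, 10) → (5, 2.5) − 0.2·(17.5, 10) = (1.5, 0.5)
Step 2: at (1.5, 0.5), ∇φ = (5.5, 1.5) → (1.5, 0.5) − 0.2·(5.5, 1.5) = (0.4, 0.2)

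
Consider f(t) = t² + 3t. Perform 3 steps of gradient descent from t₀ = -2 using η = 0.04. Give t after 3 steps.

-1.889344

f′(t) = 2t + 3
Step 1: f′(-2) = -1; t₁ = -2 − 0.04·(-1) = -1.96
Step 2: f′(-1.96) = -0.92; t₂ = -1.96 − 0.04·(-0.92) = -1.9232
Step 3: f′(-1.9232) = -0.8464; t₃ = -1.9232 − 0.04·(-0.8464) = -1.889344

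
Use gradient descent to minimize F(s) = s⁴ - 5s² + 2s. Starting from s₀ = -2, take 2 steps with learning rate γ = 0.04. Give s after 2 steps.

-1.66464

F′(s) = 4s³ - 10s + 2
Step 1: F′(-2) = -10; s₁ = -2 − 0.04·(-10) = -1.6
Step 2: F′(-1.6) = 1.616; s₂ = -1.6 − 0.04·1.616 = -1.66464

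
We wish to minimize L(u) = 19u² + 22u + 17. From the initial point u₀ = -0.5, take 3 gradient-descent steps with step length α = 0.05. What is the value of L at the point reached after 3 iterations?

L′(u) = 38u + 22
u₁ = -0.5 − 0.05·3 = -0.65
u₂ = -0.65 − 0.05·(-2.7) = -0.515
u₃ = -0.515 − 0.05·2.43 = -0.6365
L(-0.6365) = 10.69451275

10.69451275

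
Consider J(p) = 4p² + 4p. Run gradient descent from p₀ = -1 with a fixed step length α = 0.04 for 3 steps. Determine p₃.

-0.657216

J′(p) = 8p + 4
p₁ = -1 − 0.04·(-4) = -0.84
p₂ = -0.84 − 0.04·(-2.72) = -0.7312
p₃ = -0.7312 − 0.04·(-1.8496) = -0.657216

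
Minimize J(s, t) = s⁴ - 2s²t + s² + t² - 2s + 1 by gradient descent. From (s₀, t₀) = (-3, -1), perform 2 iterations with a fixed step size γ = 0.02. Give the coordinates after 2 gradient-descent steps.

(-0.35446528, -0.568256)

∇J = (4s³ - 4st + 2s - 2, -2s² + 2t)
(s₁, t₁) = (-3, -1) − 0.02·(-128, -20) = (-0.44, -0.6)
(s₂, t₂) = (-0.44, -0.6) − 0.02·(-4.276736, -1.5872) = (-0.35446528, -0.568256)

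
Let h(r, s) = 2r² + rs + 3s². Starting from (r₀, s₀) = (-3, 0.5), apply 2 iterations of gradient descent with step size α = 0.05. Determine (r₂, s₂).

∇h = (4r + s, r + 6s)
(r₁, s₁) = (-3, 0.5) − 0.05·(-11.5, 0) = (-2.425, 0.5)
(r₂, s₂) = (-2.425, 0.5) − 0.05·(-9.2, 0.575) = (-1.965, 0.47125)

(-1.965, 0.47125)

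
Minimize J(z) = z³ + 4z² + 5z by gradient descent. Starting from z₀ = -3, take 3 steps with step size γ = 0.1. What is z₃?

J′(z) = 3z² + 8z + 5
Step 1: J′(-3) = 8; z₁ = -3 − 0.1·8 = -3.8
Step 2: J′(-3.8) = 17.92; z₂ = -3.8 − 0.1·17.92 = -5.592
Step 3: J′(-5.592) = 54.075392; z₃ = -5.592 − 0.1·54.075392 = -10.9995392

-10.9995392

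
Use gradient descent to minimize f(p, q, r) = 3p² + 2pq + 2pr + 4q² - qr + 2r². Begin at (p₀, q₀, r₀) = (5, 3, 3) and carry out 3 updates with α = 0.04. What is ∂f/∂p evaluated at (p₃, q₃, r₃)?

12.480128

∇f = (6p + 2q + 2r, 2p + 8q - r, 2p - q + 4r)
(p₁, q₁, r₁) = (5, 3, 3) − 0.04·(42, 31, 19) = (3.32, 1.76, 2.24)
(p₂, q₂, r₂) = (3.32, 1.76, 2.24) − 0.04·(27.92, 18.48, 13.84) = (2.2032, 1.0208, 1.6864)
(p₃, q₃, r₃) = (2.2032, 1.0208, 1.6864) − 0.04·(18.6336, 10.8864, 10.1312) = (1.457856, 0.585344, 1.281152)
∂f/∂p at (1.457856, 0.585344, 1.281152) = 12.480128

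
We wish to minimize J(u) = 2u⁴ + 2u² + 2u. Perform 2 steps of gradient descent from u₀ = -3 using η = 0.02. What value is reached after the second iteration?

0.79651072

J′(u) = 8u³ + 4u + 2
Step 1: J′(-3) = -226; u₁ = -3 − 0.02·(-226) = 1.52
Step 2: J′(1.52) = 36.174464; u₂ = 1.52 − 0.02·36.174464 = 0.79651072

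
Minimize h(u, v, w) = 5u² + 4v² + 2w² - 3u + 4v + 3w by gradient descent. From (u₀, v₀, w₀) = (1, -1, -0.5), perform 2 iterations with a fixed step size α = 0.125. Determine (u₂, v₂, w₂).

(0.34375, -0.5, -0.6875)

∇h = (10u - 3, 8v + 4, 4w + 3)
(u₁, v₁, w₁) = (1, -1, -0.5) − 0.125·(7, -4, 1) = (0.125, -0.5, -0.625)
(u₂, v₂, w₂) = (0.125, -0.5, -0.625) − 0.125·(-1.75, 0, 0.5) = (0.34375, -0.5, -0.6875)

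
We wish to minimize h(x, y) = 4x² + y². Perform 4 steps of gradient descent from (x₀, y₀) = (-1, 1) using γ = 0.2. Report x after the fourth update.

∇h = (8x, 2y)
(x₁, y₁) = (-1, 1) − 0.2·(-8, 2) = (0.6, 0.6)
(x₂, y₂) = (0.6, 0.6) − 0.2·(4.8, 1.2) = (-0.36, 0.36)
(x₃, y₃) = (-0.36, 0.36) − 0.2·(-2.88, 0.72) = (0.216, 0.216)
(x₄, y₄) = (0.216, 0.216) − 0.2·(1.728, 0.432) = (-0.1296, 0.1296)
x = -0.1296

-0.1296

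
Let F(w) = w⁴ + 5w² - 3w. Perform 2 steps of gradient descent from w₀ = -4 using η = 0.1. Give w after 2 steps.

F′(w) = 4w³ + 10w - 3
Step 1: F′(-4) = -299; w₁ = -4 − 0.1·(-299) = 25.9
Step 2: F′(25.9) = 69751.916; w₂ = 25.9 − 0.1·69751.916 = -6949.2916

-6949.2916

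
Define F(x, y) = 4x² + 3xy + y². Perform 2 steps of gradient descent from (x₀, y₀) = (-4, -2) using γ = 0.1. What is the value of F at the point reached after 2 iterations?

0.0308

∇F = (8x + 3y, 3x + 2y)
Step 1: at (-4, -2), ∇F = (-38, -16) → (-4, -2) − 0.1·(-38, -16) = (-0.2, -0.4)
Step 2: at (-0.2, -0.4), ∇F = (-2.8, -1.4) → (-0.2, -0.4) − 0.1·(-2.8, -1.4) = (0.08, -0.26)
F(0.08, -0.26) = 0.0308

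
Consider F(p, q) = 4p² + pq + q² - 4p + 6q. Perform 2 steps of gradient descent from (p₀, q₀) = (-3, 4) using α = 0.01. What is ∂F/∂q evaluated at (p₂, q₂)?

∇F = (8p + q - 4, p + 2q + 6)
Step 1: at (-3, 4), ∇F = (-24, 11) → (-3, 4) − 0.01·(-24, 11) = (-2.76, 3.89)
Step 2: at (-2.76, 3.89), ∇F = (-22.19, 11.02) → (-2.76, 3.89) − 0.01·(-22.19, 11.02) = (-2.5381, 3.7798)
∂F/∂q at (-2.5381, 3.7798) = 11.0215

11.0215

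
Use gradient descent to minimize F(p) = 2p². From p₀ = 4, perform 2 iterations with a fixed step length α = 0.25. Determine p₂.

0

F′(p) = 4p
Step 1: F′(4) = 16; p₁ = 4 − 0.25·16 = 0
Step 2: F′(0) = 0; p₂ = 0 − 0.25·0 = 0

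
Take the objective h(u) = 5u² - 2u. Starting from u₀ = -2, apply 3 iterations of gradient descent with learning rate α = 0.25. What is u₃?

7.625

h′(u) = 10u - 2
Step 1: h′(-2) = -22; u₁ = -2 − 0.25·(-22) = 3.5
Step 2: h′(3.5) = 33; u₂ = 3.5 − 0.25·33 = -4.75
Step 3: h′(-4.75) = -49.5; u₃ = -4.75 − 0.25·(-49.5) = 7.625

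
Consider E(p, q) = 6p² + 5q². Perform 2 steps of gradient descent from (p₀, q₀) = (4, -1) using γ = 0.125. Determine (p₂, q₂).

(1, -0.0625)

∇E = (12p, 10q)
Step 1: at (4, -1), ∇E = (48, -10) → (4, -1) − 0.125·(48, -10) = (-2, 0.25)
Step 2: at (-2, 0.25), ∇E = (-24, 2.5) → (-2, 0.25) − 0.125·(-24, 2.5) = (1, -0.0625)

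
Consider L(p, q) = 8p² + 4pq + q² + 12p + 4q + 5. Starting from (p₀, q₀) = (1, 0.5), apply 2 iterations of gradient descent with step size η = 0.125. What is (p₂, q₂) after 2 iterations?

(1.5625, 0.40625)

∇L = (16p + 4q + 12, 4p + 2q + 4)
Step 1: at (1, 0.5), ∇L = (30, 9) → (1, 0.5) − 0.125·(30, 9) = (-2.75, -0.625)
Step 2: at (-2.75, -0.625), ∇L = (-34.5, -8.25) → (-2.75, -0.625) − 0.125·(-34.5, -8.25) = (1.5625, 0.40625)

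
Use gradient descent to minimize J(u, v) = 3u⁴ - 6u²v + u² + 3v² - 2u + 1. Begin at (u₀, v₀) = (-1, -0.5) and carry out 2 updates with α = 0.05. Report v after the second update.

∇J = (12u³ - 12uv + 2u - 2, -6u² + 6v)
Step 1: at (-1, -0.5), ∇J = (-22, -9) → (-1, -0.5) − 0.05·(-22, -9) = (0.1, -0.05)
Step 2: at (0.1, -0.05), ∇J = (-1.728, -0.36) → (0.1, -0.05) − 0.05·(-1.728, -0.36) = (0.1864, -0.032)
v = -0.032

-0.032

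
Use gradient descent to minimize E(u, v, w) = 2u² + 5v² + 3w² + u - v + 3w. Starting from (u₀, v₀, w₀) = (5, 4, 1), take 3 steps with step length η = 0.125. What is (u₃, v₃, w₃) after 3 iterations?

(0.40625, 0.0390625, -0.4765625)

∇E = (4u + 1, 10v - 1, 6w + 3)
(u₁, v₁, w₁) = (5, 4, 1) − 0.125·(21, 39, 9) = (2.375, -0.875, -0.125)
(u₂, v₂, w₂) = (2.375, -0.875, -0.125) − 0.125·(10.5, -9.75, 2.25) = (1.0625, 0.34375, -0.40625)
(u₃, v₃, w₃) = (1.0625, 0.34375, -0.40625) − 0.125·(5.25, 2.4375, 0.5625) = (0.40625, 0.0390625, -0.4765625)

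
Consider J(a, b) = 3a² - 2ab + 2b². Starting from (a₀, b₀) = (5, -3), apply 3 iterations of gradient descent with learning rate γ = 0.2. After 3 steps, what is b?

∇J = (6a - 2b, -2a + 4b)
Step 1: at (5, -3), ∇J = (36, -22) → (5, -3) − 0.2·(36, -22) = (-2.2, 1.4)
Step 2: at (-2.2, 1.4), ∇J = (-16, 10) → (-2.2, 1.4) − 0.2·(-16, 10) = (1, -0.6)
Step 3: at (1, -0.6), ∇J = (7.2, -4.4) → (1, -0.6) − 0.2·(7.2, -4.4) = (-0.44, 0.28)
b = 0.28

0.28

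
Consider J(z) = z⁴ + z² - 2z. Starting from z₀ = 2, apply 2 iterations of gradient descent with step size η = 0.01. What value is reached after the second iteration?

J′(z) = 4z³ + 2z - 2
Step 1: J′(2) = 34; z₁ = 2 − 0.01·34 = 1.66
Step 2: J′(1.66) = 19.617184; z₂ = 1.66 − 0.01·19.617184 = 1.46382816

1.46382816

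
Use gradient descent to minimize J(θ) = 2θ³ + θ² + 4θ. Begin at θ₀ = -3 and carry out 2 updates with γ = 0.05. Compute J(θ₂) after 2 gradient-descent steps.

-6129.892227584

J′(θ) = 6θ² + 2θ + 4
Step 1: J′(-3) = 52; θ₁ = -3 − 0.05·52 = -5.6
Step 2: J′(-5.6) = 180.96; θ₂ = -5.6 − 0.05·180.96 = -14.648
J(-14.648) = -6129.892227584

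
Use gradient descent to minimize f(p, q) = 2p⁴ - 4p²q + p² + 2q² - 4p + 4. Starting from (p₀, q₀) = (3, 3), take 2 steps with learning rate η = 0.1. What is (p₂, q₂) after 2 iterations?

(1189.7248, 57.064)

∇f = (8p³ - 8pq + 2p - 4, -4p² + 4q)
(p₁, q₁) = (3, 3) − 0.1·(146, -24) = (-11.6, 5.4)
(p₂, q₂) = (-11.6, 5.4) − 0.1·(-12013.248, -516.64) = (1189.7248, 57.064)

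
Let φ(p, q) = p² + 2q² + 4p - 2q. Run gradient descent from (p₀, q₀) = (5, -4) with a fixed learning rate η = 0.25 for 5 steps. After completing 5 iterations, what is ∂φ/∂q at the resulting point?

0

∇φ = (2p + 4, 4q - 2)
(p₁, q₁) = (5, -4) − 0.25·(14, -18) = (1.5, 0.5)
(p₂, q₂) = (1.5, 0.5) − 0.25·(7, 0) = (-0.25, 0.5)
(p₃, q₃) = (-0.25, 0.5) − 0.25·(3.5, 0) = (-1.125, 0.5)
(p₄, q₄) = (-1.125, 0.5) − 0.25·(1.75, 0) = (-1.5625, 0.5)
(p₅, q₅) = (-1.5625, 0.5) − 0.25·(0.875, 0) = (-1.78125, 0.5)
∂φ/∂q at (-1.78125, 0.5) = 0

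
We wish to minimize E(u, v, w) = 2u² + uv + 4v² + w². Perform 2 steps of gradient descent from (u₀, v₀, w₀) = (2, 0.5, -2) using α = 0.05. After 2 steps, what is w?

-1.62

∇E = (4u + v, u + 8v, 2w)
Step 1: at (2, 0.5, -2), ∇E = (8.5, 6, -4) → (2, 0.5, -2) − 0.05·(8.5, 6, -4) = (1.575, 0.2, -1.8)
Step 2: at (1.575, 0.2, -1.8), ∇E = (6.5, 3.175, -3.6) → (1.575, 0.2, -1.8) − 0.05·(6.5, 3.175, -3.6) = (1.25, 0.04125, -1.62)
w = -1.62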